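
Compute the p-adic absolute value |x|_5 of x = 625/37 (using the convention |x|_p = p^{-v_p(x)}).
|625/37|_5 = 1/625

Step 1 — compute v_5(x) by factoring powers of 5 out of the numerator and denominator: v_5(625/37) = 4. Step 2 — apply |x|_p = p^{-v_p(x)} = 5^{-4} = 1/625.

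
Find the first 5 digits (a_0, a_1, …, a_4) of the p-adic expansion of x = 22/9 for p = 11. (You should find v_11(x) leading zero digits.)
(a_0, …, a_4) = (0, 10, 4, 2, 1)

v_11(22/9) = 1, so a_0 = ... = a_0 = 0. Factor out: x = 11^1 · u with u = 2/9 a unit in ℤ_11. Expand u iteratively via a_{v+i} = u_i mod 11, u_{i+1} = (u_i − a_{v+i})/11:
  u_0 = 2/9;  a_1 = 10;  u_1 = (u_0 − 10)/11 = -8/9
  u_1 = -8/9;  a_2 = 4;  u_2 = (u_1 − 4)/11 = -4/9
  u_2 = -4/9;  a_3 = 2;  u_3 = (u_2 − 2)/11 = -2/9
  u_3 = -2/9;  a_4 = 1;  u_4 = (u_3 − 1)/11 = -1/9
Digits: (0, 10, 4, 2, 1).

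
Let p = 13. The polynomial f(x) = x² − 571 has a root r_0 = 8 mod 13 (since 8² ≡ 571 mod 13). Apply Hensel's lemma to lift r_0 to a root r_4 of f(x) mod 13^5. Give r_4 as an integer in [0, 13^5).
r_4 = 323136 (mod 371293)

Hensel's recurrence: r_{i+1} = r_i − f(r_i)·(f′(r_i))^{-1} mod 13^{i+2}, with f′(x) = 2x. Iterate:
  r_0 = 8 (mod 13)
  r_1 = 8 (mod 169)
  r_2 = 177 (mod 2197)
  r_3 = 8965 (mod 28561)
  r_4 = 323136 (mod 371293)
Final: r_4 = 323136, and one checks f(r_4) ≡ 0 mod 13^5.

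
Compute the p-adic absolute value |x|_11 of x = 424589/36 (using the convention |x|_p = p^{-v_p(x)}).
|424589/36|_11 = 1/14641

Step 1 — compute v_11(x) by factoring powers of 11 out of the numerator and denominator: v_11(424589/36) = 4. Step 2 — apply |x|_p = p^{-v_p(x)} = 11^{-4} = 1/14641.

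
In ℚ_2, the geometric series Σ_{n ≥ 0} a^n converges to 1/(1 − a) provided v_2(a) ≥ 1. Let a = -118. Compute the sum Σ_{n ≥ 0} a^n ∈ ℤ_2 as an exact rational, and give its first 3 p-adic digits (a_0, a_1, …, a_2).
Σ a^n = 1/(1 − a) = 1/119;  first 3 digits = (1, 1, 1)

v_2(a) = 1 ≥ 1, so the series converges in ℤ_2 to 1/(1 − a) = 1/(1 − (-118)) = 1/119. Expand this rational in ℤ_2: compute digits iteratively via d_i = x_i mod 2, x_{i+1} = (x_i − d_i)/2. The first 3 digits are (1, 1, 1).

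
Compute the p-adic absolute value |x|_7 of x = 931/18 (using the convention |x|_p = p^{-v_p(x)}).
|931/18|_7 = 1/49

Step 1 — compute v_7(x) by factoring powers of 7 out of the numerator and denominator: v_7(931/18) = 2. Step 2 — apply |x|_p = p^{-v_p(x)} = 7^{-2} = 1/49.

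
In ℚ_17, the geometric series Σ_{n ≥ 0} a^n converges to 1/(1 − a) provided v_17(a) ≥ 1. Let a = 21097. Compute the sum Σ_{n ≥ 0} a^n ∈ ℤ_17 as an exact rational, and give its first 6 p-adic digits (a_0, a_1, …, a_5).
Σ a^n = 1/(1 − a) = -1/21096;  first 6 digits = (1, 0, 5, 4, 8, 7)

v_17(a) = 2 ≥ 1, so the series converges in ℤ_17 to 1/(1 − a) = 1/(1 − 21097) = -1/21096. Expand this rational in ℤ_17: compute digits iteratively via d_i = x_i mod 17, x_{i+1} = (x_i − d_i)/17. The first 6 digits are (1, 0, 5, 4, 8, 7).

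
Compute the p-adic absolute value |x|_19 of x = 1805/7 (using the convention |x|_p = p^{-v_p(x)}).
|1805/7|_19 = 1/361

Step 1 — compute v_19(x) by factoring powers of 19 out of the numerator and denominator: v_19(1805/7) = 2. Step 2 — apply |x|_p = p^{-v_p(x)} = 19^{-2} = 1/361.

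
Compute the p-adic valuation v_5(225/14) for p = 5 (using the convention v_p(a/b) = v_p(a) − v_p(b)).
v_5(225/14) = 2

Factor powers of 5 from the numerator and denominator of the reduced fraction: 225 = 5^2 · 9 and 14 = 5^0 · 14. Apply v_p(a/b) = v_p(a) − v_p(b): v_5(225/14) = 2 − 0 = 2.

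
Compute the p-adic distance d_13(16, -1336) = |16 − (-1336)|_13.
d_13(16, -1336) = 1/169

Step 1 — x − y = 16 − (-1336) = 1352. Step 2 — v_13(1352) = 2 (factor: 1352 = (13^2 · 8); the sign does not affect v_p). Step 3 — |x − y|_13 = 13^{-2} = 1/169.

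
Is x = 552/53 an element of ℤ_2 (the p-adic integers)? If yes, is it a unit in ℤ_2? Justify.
x ∈ ℤ_2 but not a unit; v_2(x) = 3 > 0

ℤ_2 = {x ∈ ℚ_2 : v_2(x) ≥ 0} and ℤ_2^× = {x ∈ ℤ_2 : v_2(x) = 0}. Here v_2(552/53) = v_2(num) − v_2(den) = 3; compare against these criteria.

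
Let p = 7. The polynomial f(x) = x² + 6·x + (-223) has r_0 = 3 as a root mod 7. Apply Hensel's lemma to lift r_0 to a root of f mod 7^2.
r_1 = 3 (mod 49)

Hensel: r_{i+1} = r_i − f(r_i)·(f′(r_i))^{-1} mod 7^{i+2}, f′(x) = 2x + 6. Iterate:
  r_0 = 3 (mod 7)
  r_1 = 3 (mod 49)
Final: r = 3 satisfies f(r) ≡ 0 mod 7^2.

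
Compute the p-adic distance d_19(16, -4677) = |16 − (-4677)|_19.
d_19(16, -4677) = 1/361

Step 1 — x − y = 16 − (-4677) = 4693. Step 2 — v_19(4693) = 2 (factor: 4693 = (19^2 · 13); the sign does not affect v_p). Step 3 — |x − y|_19 = 19^{-2} = 1/361.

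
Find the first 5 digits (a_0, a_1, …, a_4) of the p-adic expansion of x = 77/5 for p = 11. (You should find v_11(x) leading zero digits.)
(a_0, …, a_4) = (0, 8, 6, 6, 6)

v_11(77/5) = 1, so a_0 = ... = a_0 = 0. Factor out: x = 11^1 · u with u = 7/5 a unit in ℤ_11. Expand u iteratively via a_{v+i} = u_i mod 11, u_{i+1} = (u_i − a_{v+i})/11:
  u_0 = 7/5;  a_1 = 8;  u_1 = (u_0 − 8)/11 = -3/5
  u_1 = -3/5;  a_2 = 6;  u_2 = (u_1 − 6)/11 = -3/5
  u_2 = -3/5;  a_3 = 6;  u_3 = (u_2 − 6)/11 = -3/5
  u_3 = -3/5;  a_4 = 6;  u_4 = (u_3 − 6)/11 = -3/5
Digits: (0, 8, 6, 6, 6).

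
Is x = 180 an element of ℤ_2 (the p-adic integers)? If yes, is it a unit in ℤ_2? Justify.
x ∈ ℤ_2 but not a unit; v_2(x) = 2 > 0

ℤ_2 = {x ∈ ℚ_2 : v_2(x) ≥ 0} and ℤ_2^× = {x ∈ ℤ_2 : v_2(x) = 0}. Here v_2(180) = v_2(num) − v_2(den) = 2; compare against these criteria.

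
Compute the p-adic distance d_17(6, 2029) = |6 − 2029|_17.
d_17(6, 2029) = 1/289

Step 1 — x − y = 6 − 2029 = -2023. Step 2 — v_17(-2023) = 2 (factor: -2023 = −(17^2 · 7); the sign does not affect v_p). Step 3 — |x − y|_17 = 17^{-2} = 1/289.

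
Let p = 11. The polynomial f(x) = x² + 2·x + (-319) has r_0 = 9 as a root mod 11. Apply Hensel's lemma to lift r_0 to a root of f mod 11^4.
r_3 = 8732 (mod 14641)

Hensel: r_{i+1} = r_i − f(r_i)·(f′(r_i))^{-1} mod 11^{i+2}, f′(x) = 2x + 2. Iterate:
  r_0 = 9 (mod 11)
  r_1 = 20 (mod 121)
  r_2 = 746 (mod 1331)
  r_3 = 8732 (mod 14641)
Final: r = 8732 satisfies f(r) ≡ 0 mod 11^4.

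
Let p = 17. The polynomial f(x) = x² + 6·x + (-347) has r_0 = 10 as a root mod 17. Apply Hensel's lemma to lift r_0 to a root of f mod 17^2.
r_1 = 95 (mod 289)

Hensel: r_{i+1} = r_i − f(r_i)·(f′(r_i))^{-1} mod 17^{i+2}, f′(x) = 2x + 6. Iterate:
  r_0 = 10 (mod 17)
  r_1 = 95 (mod 289)
Final: r = 95 satisfies f(r) ≡ 0 mod 17^2.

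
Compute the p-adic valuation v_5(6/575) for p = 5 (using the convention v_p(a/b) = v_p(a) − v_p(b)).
v_5(6/575) = -2

Factor powers of 5 from the numerator and denominator of the reduced fraction: 6 = 5^0 · 6 and 575 = 5^2 · 23. Apply v_p(a/b) = v_p(a) − v_p(b): v_5(6/575) = 0 − 2 = -2.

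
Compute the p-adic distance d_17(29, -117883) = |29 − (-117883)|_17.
d_17(29, -117883) = 1/4913

Step 1 — x − y = 29 − (-117883) = 117912. Step 2 — v_17(117912) = 3 (factor: 117912 = (17^3 · 24); the sign does not affect v_p). Step 3 — |x − y|_17 = 17^{-3} = 1/4913.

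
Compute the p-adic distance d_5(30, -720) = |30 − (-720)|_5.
d_5(30, -720) = 1/125

Step 1 — x − y = 30 − (-720) = 750. Step 2 — v_5(750) = 3 (factor: 750 = (5^3 · 6); the sign does not affect v_p). Step 3 — |x − y|_5 = 5^{-3} = 1/125.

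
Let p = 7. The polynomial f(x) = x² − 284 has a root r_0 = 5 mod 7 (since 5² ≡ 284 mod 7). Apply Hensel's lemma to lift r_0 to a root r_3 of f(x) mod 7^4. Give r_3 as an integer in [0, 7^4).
r_3 = 1496 (mod 2401)

Hensel's recurrence: r_{i+1} = r_i − f(r_i)·(f′(r_i))^{-1} mod 7^{i+2}, with f′(x) = 2x. Iterate:
  r_0 = 5 (mod 7)
  r_1 = 26 (mod 49)
  r_2 = 124 (mod 343)
  r_3 = 1496 (mod 2401)
Final: r_3 = 1496, and one checks f(r_3) ≡ 0 mod 7^4.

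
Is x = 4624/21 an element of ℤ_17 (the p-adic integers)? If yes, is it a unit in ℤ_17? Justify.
x ∈ ℤ_17 but not a unit; v_17(x) = 2 > 0

ℤ_17 = {x ∈ ℚ_17 : v_17(x) ≥ 0} and ℤ_17^× = {x ∈ ℤ_17 : v_17(x) = 0}. Here v_17(4624/21) = v_17(num) − v_17(den) = 2; compare against these criteria.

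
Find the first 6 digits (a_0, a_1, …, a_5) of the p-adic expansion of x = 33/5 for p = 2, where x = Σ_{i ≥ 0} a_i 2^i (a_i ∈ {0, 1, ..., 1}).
(a_0, …, a_5) = (1, 0, 1, 1, 0, 1)

v_2(33/5) = 0 (numerator and denominator both coprime to 2), so x ∈ ℤ_2^×. Compute digits iteratively via a_i = x_i mod 2, x_{i+1} = (x_i − a_i)/2, with x_0 = x:
  x_0 = 33/5;  a_0 = 1;  x_1 = (x_0 − 1)/2 = 14/5
  x_1 = 14/5;  a_1 = 0;  x_2 = (x_1 − 0)/2 = 7/5
  x_2 = 7/5;  a_2 = 1;  x_3 = (x_2 − 1)/2 = 1/5
  x_3 = 1/5;  a_3 = 1;  x_4 = (x_3 − 1)/2 = -2/5
  x_4 = -2/5;  a_4 = 0;  x_5 = (x_4 − 0)/2 = -1/5
  x_5 = -1/5;  a_5 = 1;  x_6 = (x_5 − 1)/2 = -3/5
Digits: (1, 0, 1, 1, 0, 1).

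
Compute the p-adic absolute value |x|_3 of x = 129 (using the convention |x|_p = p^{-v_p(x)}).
|129|_3 = 1/3

Step 1 — compute v_3(x) by factoring powers of 3 out of the numerator and denominator: v_3(129) = 1. Step 2 — apply |x|_p = p^{-v_p(x)} = 3^{-1} = 1/3.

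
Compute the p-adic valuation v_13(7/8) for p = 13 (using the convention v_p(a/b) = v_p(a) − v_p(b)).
v_13(7/8) = 0

Factor powers of 13 from the numerator and denominator of the reduced fraction: 7 = 13^0 · 7 and 8 = 13^0 · 8. Apply v_p(a/b) = v_p(a) − v_p(b): v_13(7/8) = 0 − 0 = 0.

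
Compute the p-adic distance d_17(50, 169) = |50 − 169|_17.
d_17(50, 169) = 1/17

Step 1 — x − y = 50 − 169 = -119. Step 2 — v_17(-119) = 1 (factor: -119 = −(17^1 · 7); the sign does not affect v_p). Step 3 — |x − y|_17 = 17^{-1} = 1/17.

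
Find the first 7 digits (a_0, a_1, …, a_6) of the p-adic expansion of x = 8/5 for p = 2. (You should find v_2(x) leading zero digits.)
(a_0, …, a_6) = (0, 0, 0, 1, 0, 1, 1)

v_2(8/5) = 3, so a_0 = ... = a_2 = 0. Factor out: x = 2^3 · u with u = 1/5 a unit in ℤ_2. Expand u iteratively via a_{v+i} = u_i mod 2, u_{i+1} = (u_i − a_{v+i})/2:
  u_0 = 1/5;  a_3 = 1;  u_1 = (u_0 − 1)/2 = -2/5
  u_1 = -2/5;  a_4 = 0;  u_2 = (u_1 − 0)/2 = -1/5
  u_2 = -1/5;  a_5 = 1;  u_3 = (u_2 − 1)/2 = -3/5
  u_3 = -3/5;  a_6 = 1;  u_4 = (u_3 − 1)/2 = -4/5
Digits: (0, 0, 0, 1, 0, 1, 1).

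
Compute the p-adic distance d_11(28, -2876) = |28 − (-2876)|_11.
d_11(28, -2876) = 1/121

Step 1 — x − y = 28 − (-2876) = 2904. Step 2 — v_11(2904) = 2 (factor: 2904 = (11^2 · 24); the sign does not affect v_p). Step 3 — |x − y|_11 = 11^{-2} = 1/121.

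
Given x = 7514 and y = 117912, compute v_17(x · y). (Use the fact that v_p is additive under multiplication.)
v_17(885990768) = 5

v_p(x) = 2 (factor: 7514 = 17^2 · 26); v_p(y) = 3 (factor: 117912 = 17^3 · 24). Additivity: v_p(xy) = v_p(x) + v_p(y) = 2 + 3 = 5. (Direct check: xy = 885990768 = 17^5 · (624).)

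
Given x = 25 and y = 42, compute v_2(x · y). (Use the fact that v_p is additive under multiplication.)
v_2(1050) = 1

v_p(x) = 0 (factor: 25 = 2^0 · 25); v_p(y) = 1 (factor: 42 = 2^1 · 21). Additivity: v_p(xy) = v_p(x) + v_p(y) = 0 + 1 = 1. (Direct check: xy = 1050 = 2^1 · (525).)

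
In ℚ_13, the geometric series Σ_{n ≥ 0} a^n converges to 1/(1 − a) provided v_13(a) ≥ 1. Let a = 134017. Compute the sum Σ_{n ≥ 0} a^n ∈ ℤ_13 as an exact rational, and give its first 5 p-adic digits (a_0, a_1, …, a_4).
Σ a^n = 1/(1 − a) = -1/134016;  first 5 digits = (1, 0, 0, 9, 4)

v_13(a) = 3 ≥ 1, so the series converges in ℤ_13 to 1/(1 − a) = 1/(1 − 134017) = -1/134016. Expand this rational in ℤ_13: compute digits iteratively via d_i = x_i mod 13, x_{i+1} = (x_i − d_i)/13. The first 5 digits are (1, 0, 0, 9, 4).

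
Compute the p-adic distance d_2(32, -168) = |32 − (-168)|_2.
d_2(32, -168) = 1/8

Step 1 — x − y = 32 − (-168) = 200. Step 2 — v_2(200) = 3 (factor: 200 = (2^3 · 25); the sign does not affect v_p). Step 3 — |x − y|_2 = 2^{-3} = 1/8.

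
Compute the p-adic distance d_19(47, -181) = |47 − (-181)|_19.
d_19(47, -181) = 1/19

Step 1 — x − y = 47 − (-181) = 228. Step 2 — v_19(228) = 1 (factor: 228 = (19^1 · 12); the sign does not affect v_p). Step 3 — |x − y|_19 = 19^{-1} = 1/19.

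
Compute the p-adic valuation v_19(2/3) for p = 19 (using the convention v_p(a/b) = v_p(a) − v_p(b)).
v_19(2/3) = 0

Factor powers of 19 from the numerator and denominator of the reduced fraction: 2 = 19^0 · 2 and 3 = 19^0 · 3. Apply v_p(a/b) = v_p(a) − v_p(b): v_19(2/3) = 0 − 0 = 0.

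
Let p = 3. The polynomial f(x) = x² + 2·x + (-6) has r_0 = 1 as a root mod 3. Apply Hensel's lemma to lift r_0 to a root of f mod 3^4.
r_3 = 67 (mod 81)

Hensel: r_{i+1} = r_i − f(r_i)·(f′(r_i))^{-1} mod 3^{i+2}, f′(x) = 2x + 2. Iterate:
  r_0 = 1 (mod 3)
  r_1 = 4 (mod 9)
  r_2 = 13 (mod 27)
  r_3 = 67 (mod 81)
Final: r = 67 satisfies f(r) ≡ 0 mod 3^4.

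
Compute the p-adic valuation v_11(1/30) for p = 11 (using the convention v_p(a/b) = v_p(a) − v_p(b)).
v_11(1/30) = 0

Factor powers of 11 from the numerator and denominator of the reduced fraction: 1 = 11^0 · 1 and 30 = 11^0 · 30. Apply v_p(a/b) = v_p(a) − v_p(b): v_11(1/30) = 0 − 0 = 0.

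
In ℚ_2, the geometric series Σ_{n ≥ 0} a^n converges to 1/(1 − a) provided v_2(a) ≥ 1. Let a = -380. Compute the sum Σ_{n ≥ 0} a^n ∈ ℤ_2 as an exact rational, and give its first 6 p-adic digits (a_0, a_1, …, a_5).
Σ a^n = 1/(1 − a) = 1/381;  first 6 digits = (1, 0, 1, 0, 1, 0)

v_2(a) = 2 ≥ 1, so the series converges in ℤ_2 to 1/(1 − a) = 1/(1 − (-380)) = 1/381. Expand this rational in ℤ_2: compute digits iteratively via d_i = x_i mod 2, x_{i+1} = (x_i − d_i)/2. The first 6 digits are (1, 0, 1, 0, 1, 0).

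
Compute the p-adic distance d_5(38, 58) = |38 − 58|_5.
d_5(38, 58) = 1/5

Step 1 — x − y = 38 − 58 = -20. Step 2 — v_5(-20) = 1 (factor: -20 = −(5^1 · 4); the sign does not affect v_p). Step 3 — |x − y|_5 = 5^{-1} = 1/5.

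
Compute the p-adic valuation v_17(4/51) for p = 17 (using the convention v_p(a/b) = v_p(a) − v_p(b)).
v_17(4/51) = -1

Factor powers of 17 from the numerator and denominator of the reduced fraction: 4 = 17^0 · 4 and 51 = 17^1 · 3. Apply v_p(a/b) = v_p(a) − v_p(b): v_17(4/51) = 0 − 1 = -1.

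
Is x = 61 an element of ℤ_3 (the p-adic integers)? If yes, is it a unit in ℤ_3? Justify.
x ∈ ℤ_3^× (unit); v_3(x) = 0

ℤ_3 = {x ∈ ℚ_3 : v_3(x) ≥ 0} and ℤ_3^× = {x ∈ ℤ_3 : v_3(x) = 0}. Here v_3(61) = v_3(num) − v_3(den) = 0; compare against these criteria.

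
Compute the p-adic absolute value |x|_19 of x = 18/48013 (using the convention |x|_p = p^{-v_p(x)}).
|18/48013|_19 = 6859

Step 1 — compute v_19(x) by factoring powers of 19 out of the numerator and denominator: v_19(18/48013) = -3. Step 2 — apply |x|_p = p^{-v_p(x)} = 19^{3} = 6859.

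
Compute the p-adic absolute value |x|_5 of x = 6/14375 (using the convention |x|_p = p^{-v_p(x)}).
|6/14375|_5 = 625

Step 1 — compute v_5(x) by factoring powers of 5 out of the numerator and denominator: v_5(6/14375) = -4. Step 2 — apply |x|_p = p^{-v_p(x)} = 5^{4} = 625.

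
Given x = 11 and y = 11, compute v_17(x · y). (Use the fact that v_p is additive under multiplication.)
v_17(121) = 0

v_p(x) = 0 (factor: 11 = 17^0 · 11); v_p(y) = 0 (factor: 11 = 17^0 · 11). Additivity: v_p(xy) = v_p(x) + v_p(y) = 0 + 0 = 0. (Direct check: xy = 121 = 17^0 · (121).)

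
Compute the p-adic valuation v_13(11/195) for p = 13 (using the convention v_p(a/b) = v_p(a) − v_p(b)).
v_13(11/195) = -1

Factor powers of 13 from the numerator and denominator of the reduced fraction: 11 = 13^0 · 11 and 195 = 13^1 · 15. Apply v_p(a/b) = v_p(a) − v_p(b): v_13(11/195) = 0 − 1 = -1.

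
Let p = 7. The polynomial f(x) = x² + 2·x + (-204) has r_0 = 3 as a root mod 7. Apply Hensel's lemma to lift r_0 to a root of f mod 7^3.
r_2 = 192 (mod 343)

Hensel: r_{i+1} = r_i − f(r_i)·(f′(r_i))^{-1} mod 7^{i+2}, f′(x) = 2x + 2. Iterate:
  r_0 = 3 (mod 7)
  r_1 = 45 (mod 49)
  r_2 = 192 (mod 343)
Final: r = 192 satisfies f(r) ≡ 0 mod 7^3.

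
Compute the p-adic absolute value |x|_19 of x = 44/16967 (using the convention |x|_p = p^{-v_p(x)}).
|44/16967|_19 = 361

Step 1 — compute v_19(x) by factoring powers of 19 out of the numerator and denominator: v_19(44/16967) = -2. Step 2 — apply |x|_p = p^{-v_p(x)} = 19^{2} = 361.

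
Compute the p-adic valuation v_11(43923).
v_11(43923) = 4

v_11(n) is the largest exponent k such that 11^k divides n. Factor out: 43923 = 11^4 · 3. (Sign doesn't affect v_p.) So v_11(43923) = 4.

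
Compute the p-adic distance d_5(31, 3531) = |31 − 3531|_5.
d_5(31, 3531) = 1/125

Step 1 — x − y = 31 − 3531 = -3500. Step 2 — v_5(-3500) = 3 (factor: -3500 = −(5^3 · 28); the sign does not affect v_p). Step 3 — |x − y|_5 = 5^{-3} = 1/125.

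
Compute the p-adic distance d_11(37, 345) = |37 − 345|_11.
d_11(37, 345) = 1/11

Step 1 — x − y = 37 − 345 = -308. Step 2 — v_11(-308) = 1 (factor: -308 = −(11^1 · 28); the sign does not affect v_p). Step 3 — |x − y|_11 = 11^{-1} = 1/11.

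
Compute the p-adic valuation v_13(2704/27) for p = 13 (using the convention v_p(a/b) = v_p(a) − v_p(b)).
v_13(2704/27) = 2

Factor powers of 13 from the numerator and denominator of the reduced fraction: 2704 = 13^2 · 16 and 27 = 13^0 · 27. Apply v_p(a/b) = v_p(a) − v_p(b): v_13(2704/27) = 2 − 0 = 2.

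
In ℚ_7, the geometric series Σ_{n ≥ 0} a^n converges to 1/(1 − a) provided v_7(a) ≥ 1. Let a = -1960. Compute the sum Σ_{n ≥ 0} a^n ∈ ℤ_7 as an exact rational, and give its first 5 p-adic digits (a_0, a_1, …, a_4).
Σ a^n = 1/(1 − a) = 1/1961;  first 5 digits = (1, 0, 2, 1, 3)

v_7(a) = 2 ≥ 1, so the series converges in ℤ_7 to 1/(1 − a) = 1/(1 − (-1960)) = 1/1961. Expand this rational in ℤ_7: compute digits iteratively via d_i = x_i mod 7, x_{i+1} = (x_i − d_i)/7. The first 5 digits are (1, 0, 2, 1, 3).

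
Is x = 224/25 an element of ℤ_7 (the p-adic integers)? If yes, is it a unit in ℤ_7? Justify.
x ∈ ℤ_7 but not a unit; v_7(x) = 1 > 0

ℤ_7 = {x ∈ ℚ_7 : v_7(x) ≥ 0} and ℤ_7^× = {x ∈ ℤ_7 : v_7(x) = 0}. Here v_7(224/25) = v_7(num) − v_7(den) = 1; compare against these criteria.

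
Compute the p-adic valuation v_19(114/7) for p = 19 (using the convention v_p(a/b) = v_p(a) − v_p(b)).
v_19(114/7) = 1

Factor powers of 19 from the numerator and denominator of the reduced fraction: 114 = 19^1 · 6 and 7 = 19^0 · 7. Apply v_p(a/b) = v_p(a) − v_p(b): v_19(114/7) = 1 − 0 = 1.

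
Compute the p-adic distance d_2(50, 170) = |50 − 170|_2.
d_2(50, 170) = 1/8

Step 1 — x − y = 50 − 170 = -120. Step 2 — v_2(-120) = 3 (factor: -120 = −(2^3 · 15); the sign does not affect v_p). Step 3 — |x − y|_2 = 2^{-3} = 1/8.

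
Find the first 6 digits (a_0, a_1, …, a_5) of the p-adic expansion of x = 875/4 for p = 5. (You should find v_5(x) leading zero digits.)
(a_0, …, a_5) = (0, 0, 0, 3, 1, 1)

v_5(875/4) = 3, so a_0 = ... = a_2 = 0. Factor out: x = 5^3 · u with u = 7/4 a unit in ℤ_5. Expand u iteratively via a_{v+i} = u_i mod 5, u_{i+1} = (u_i − a_{v+i})/5:
  u_0 = 7/4;  a_3 = 3;  u_1 = (u_0 − 3)/5 = -1/4
  u_1 = -1/4;  a_4 = 1;  u_2 = (u_1 − 1)/5 = -1/4
  u_2 = -1/4;  a_5 = 1;  u_3 = (u_2 − 1)/5 = -1/4
Digits: (0, 0, 0, 3, 1, 1).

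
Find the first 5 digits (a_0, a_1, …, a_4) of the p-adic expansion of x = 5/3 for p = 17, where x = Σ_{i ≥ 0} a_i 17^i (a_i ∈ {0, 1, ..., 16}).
(a_0, …, a_4) = (13, 5, 11, 5, 11)

v_17(5/3) = 0 (numerator and denominator both coprime to 17), so x ∈ ℤ_17^×. Compute digits iteratively via a_i = x_i mod 17, x_{i+1} = (x_i − a_i)/17, with x_0 = x:
  x_0 = 5/3;  a_0 = 13;  x_1 = (x_0 − 13)/17 = -2/3
  x_1 = -2/3;  a_1 = 5;  x_2 = (x_1 − 5)/17 = -1/3
  x_2 = -1/3;  a_2 = 11;  x_3 = (x_2 − 11)/17 = -2/3
  x_3 = -2/3;  a_3 = 5;  x_4 = (x_3 − 5)/17 = -1/3
  x_4 = -1/3;  a_4 = 11;  x_5 = (x_4 − 11)/17 = -2/3
Digits: (13, 5, 11, 5, 11).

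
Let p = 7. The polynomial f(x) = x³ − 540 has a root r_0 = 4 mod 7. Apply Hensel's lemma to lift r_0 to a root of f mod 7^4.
r_3 = 1880 (mod 2401)

Hensel: r_{i+1} = r_i − f(r_i)/f′(r_i) mod 7^{i+2}, where f′(x) = 3x². Iterate:
  r_0 = 4 (mod 7)
  r_1 = 18 (mod 49)
  r_2 = 165 (mod 343)
  r_3 = 1880 (mod 2401)
Final: r = 1880 with f(r) ≡ 0 mod 7^4.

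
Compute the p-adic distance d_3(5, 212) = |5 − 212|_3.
d_3(5, 212) = 1/9

Step 1 — x − y = 5 − 212 = -207. Step 2 — v_3(-207) = 2 (factor: -207 = −(3^2 · 23); the sign does not affect v_p). Step 3 — |x − y|_3 = 3^{-2} = 1/9.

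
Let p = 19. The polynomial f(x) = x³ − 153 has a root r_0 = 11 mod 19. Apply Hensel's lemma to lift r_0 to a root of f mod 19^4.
r_3 = 67651 (mod 130321)

Hensel: r_{i+1} = r_i − f(r_i)/f′(r_i) mod 19^{i+2}, where f′(x) = 3x². Iterate:
  r_0 = 11 (mod 19)
  r_1 = 144 (mod 361)
  r_2 = 5920 (mod 6859)
  r_3 = 67651 (mod 130321)
Final: r = 67651 with f(r) ≡ 0 mod 19^4.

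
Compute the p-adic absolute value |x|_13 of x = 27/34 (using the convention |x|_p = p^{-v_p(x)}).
|27/34|_13 = 1

Step 1 — compute v_13(x) by factoring powers of 13 out of the numerator and denominator: v_13(27/34) = 0. Step 2 — apply |x|_p = p^{-v_p(x)} = 13^{0} = 1.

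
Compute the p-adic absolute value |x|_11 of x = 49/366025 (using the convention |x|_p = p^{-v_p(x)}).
|49/366025|_11 = 14641

Step 1 — compute v_11(x) by factoring powers of 11 out of the numerator and denominator: v_11(49/366025) = -4. Step 2 — apply |x|_p = p^{-v_p(x)} = 11^{4} = 14641.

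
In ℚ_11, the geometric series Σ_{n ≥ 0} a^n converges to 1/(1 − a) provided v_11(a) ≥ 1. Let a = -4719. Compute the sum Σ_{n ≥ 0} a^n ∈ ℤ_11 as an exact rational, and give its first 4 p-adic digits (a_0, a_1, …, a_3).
Σ a^n = 1/(1 − a) = 1/4720;  first 4 digits = (1, 0, 5, 7)

v_11(a) = 2 ≥ 1, so the series converges in ℤ_11 to 1/(1 − a) = 1/(1 − (-4719)) = 1/4720. Expand this rational in ℤ_11: compute digits iteratively via d_i = x_i mod 11, x_{i+1} = (x_i − d_i)/11. The first 4 digits are (1, 0, 5, 7).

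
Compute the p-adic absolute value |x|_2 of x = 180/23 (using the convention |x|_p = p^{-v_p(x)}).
|180/23|_2 = 1/4

Step 1 — compute v_2(x) by factoring powers of 2 out of the numerator and denominator: v_2(180/23) = 2. Step 2 — apply |x|_p = p^{-v_p(x)} = 2^{-2} = 1/4.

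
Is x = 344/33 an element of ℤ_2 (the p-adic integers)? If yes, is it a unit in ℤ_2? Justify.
x ∈ ℤ_2 but not a unit; v_2(x) = 3 > 0

ℤ_2 = {x ∈ ℚ_2 : v_2(x) ≥ 0} and ℤ_2^× = {x ∈ ℤ_2 : v_2(x) = 0}. Here v_2(344/33) = v_2(num) − v_2(den) = 3; compare against these criteria.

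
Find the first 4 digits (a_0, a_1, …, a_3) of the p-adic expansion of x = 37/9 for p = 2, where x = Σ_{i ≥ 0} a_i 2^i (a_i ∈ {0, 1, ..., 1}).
(a_0, …, a_3) = (1, 0, 1, 1)

v_2(37/9) = 0 (numerator and denominator both coprime to 2), so x ∈ ℤ_2^×. Compute digits iteratively via a_i = x_i mod 2, x_{i+1} = (x_i − a_i)/2, with x_0 = x:
  x_0 = 37/9;  a_0 = 1;  x_1 = (x_0 − 1)/2 = 14/9
  x_1 = 14/9;  a_1 = 0;  x_2 = (x_1 − 0)/2 = 7/9
  x_2 = 7/9;  a_2 = 1;  x_3 = (x_2 − 1)/2 = -1/9
  x_3 = -1/9;  a_3 = 1;  x_4 = (x_3 − 1)/2 = -5/9
Digits: (1, 0, 1, 1).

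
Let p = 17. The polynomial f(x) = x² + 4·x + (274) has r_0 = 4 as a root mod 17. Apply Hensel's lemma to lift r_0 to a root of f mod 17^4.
r_3 = 81910 (mod 83521)

Hensel: r_{i+1} = r_i − f(r_i)·(f′(r_i))^{-1} mod 17^{i+2}, f′(x) = 2x + 4. Iterate:
  r_0 = 4 (mod 17)
  r_1 = 123 (mod 289)
  r_2 = 3302 (mod 4913)
  r_3 = 81910 (mod 83521)
Final: r = 81910 satisfies f(r) ≡ 0 mod 17^4.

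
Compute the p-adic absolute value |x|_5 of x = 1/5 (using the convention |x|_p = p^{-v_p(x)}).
|1/5|_5 = 5

Step 1 — compute v_5(x) by factoring powers of 5 out of the numerator and denominator: v_5(1/5) = -1. Step 2 — apply |x|_p = p^{-v_p(x)} = 5^{1} = 5.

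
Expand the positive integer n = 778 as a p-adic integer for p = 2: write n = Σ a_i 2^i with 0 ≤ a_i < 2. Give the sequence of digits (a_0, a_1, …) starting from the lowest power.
(a_0, a_1, …) = (0, 1, 0, 1, 0, 0, 0, 0, 1, 1)

Repeated division by 2 gives the digits low-to-high: 778 = 1·2^1 + 1·2^3 + 1·2^8 + 1·2^9. Digit sequence: (0, 1, 0, 1, 0, 0, 0, 0, 1, 1).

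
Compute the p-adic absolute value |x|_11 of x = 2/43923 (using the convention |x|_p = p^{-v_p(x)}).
|2/43923|_11 = 14641

Step 1 — compute v_11(x) by factoring powers of 11 out of the numerator and denominator: v_11(2/43923) = -4. Step 2 — apply |x|_p = p^{-v_p(x)} = 11^{4} = 14641.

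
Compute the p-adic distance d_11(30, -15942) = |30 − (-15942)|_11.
d_11(30, -15942) = 1/1331

Step 1 — x − y = 30 − (-15942) = 15972. Step 2 — v_11(15972) = 3 (factor: 15972 = (11^3 · 12); the sign does not affect v_p). Step 3 — |x − y|_11 = 11^{-3} = 1/1331.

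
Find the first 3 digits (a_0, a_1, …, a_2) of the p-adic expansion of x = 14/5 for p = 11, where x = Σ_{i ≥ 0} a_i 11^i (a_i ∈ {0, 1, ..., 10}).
(a_0, …, a_2) = (5, 2, 2)

v_11(14/5) = 0 (numerator and denominator both coprime to 11), so x ∈ ℤ_11^×. Compute digits iteratively via a_i = x_i mod 11, x_{i+1} = (x_i − a_i)/11, with x_0 = x:
  x_0 = 14/5;  a_0 = 5;  x_1 = (x_0 − 5)/11 = -1/5
  x_1 = -1/5;  a_1 = 2;  x_2 = (x_1 − 2)/11 = -1/5
  x_2 = -1/5;  a_2 = 2;  x_3 = (x_2 − 2)/11 = -1/5
Digits: (5, 2, 2).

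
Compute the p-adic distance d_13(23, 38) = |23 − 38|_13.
d_13(23, 38) = 1

Step 1 — x − y = 23 − 38 = -15. Step 2 — v_13(-15) = 0 (factor: -15 = −(13^0 · 15); the sign does not affect v_p). Step 3 — |x − y|_13 = 13^{0} = 1.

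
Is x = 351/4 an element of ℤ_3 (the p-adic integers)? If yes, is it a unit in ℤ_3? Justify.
x ∈ ℤ_3 but not a unit; v_3(x) = 3 > 0

ℤ_3 = {x ∈ ℚ_3 : v_3(x) ≥ 0} and ℤ_3^× = {x ∈ ℤ_3 : v_3(x) = 0}. Here v_3(351/4) = v_3(num) − v_3(den) = 3; compare against these criteria.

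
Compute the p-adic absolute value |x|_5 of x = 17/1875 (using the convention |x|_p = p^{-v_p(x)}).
|17/1875|_5 = 625

Step 1 — compute v_5(x) by factoring powers of 5 out of the numerator and denominator: v_5(17/1875) = -4. Step 2 — apply |x|_p = p^{-v_p(x)} = 5^{4} = 625.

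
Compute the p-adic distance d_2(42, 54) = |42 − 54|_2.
d_2(42, 54) = 1/4

Step 1 — x − y = 42 − 54 = -12. Step 2 — v_2(-12) = 2 (factor: -12 = −(2^2 · 3); the sign does not affect v_p). Step 3 — |x − y|_2 = 2^{-2} = 1/4.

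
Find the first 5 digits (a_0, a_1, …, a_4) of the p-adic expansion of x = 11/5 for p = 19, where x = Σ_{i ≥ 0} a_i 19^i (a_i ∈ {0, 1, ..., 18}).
(a_0, …, a_4) = (6, 15, 3, 15, 3)

v_19(11/5) = 0 (numerator and denominator both coprime to 19), so x ∈ ℤ_19^×. Compute digits iteratively via a_i = x_i mod 19, x_{i+1} = (x_i − a_i)/19, with x_0 = x:
  x_0 = 11/5;  a_0 = 6;  x_1 = (x_0 − 6)/19 = -1/5
  x_1 = -1/5;  a_1 = 15;  x_2 = (x_1 − 15)/19 = -4/5
  x_2 = -4/5;  a_2 = 3;  x_3 = (x_2 − 3)/19 = -1/5
  x_3 = -1/5;  a_3 = 15;  x_4 = (x_3 − 15)/19 = -4/5
  x_4 = -4/5;  a_4 = 3;  x_5 = (x_4 − 3)/19 = -1/5
Digits: (6, 15, 3, 15, 3).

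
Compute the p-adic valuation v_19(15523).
v_19(15523) = 2

v_19(n) is the largest exponent k such that 19^k divides n. Factor out: 15523 = 19^2 · 43. (Sign doesn't affect v_p.) So v_19(15523) = 2.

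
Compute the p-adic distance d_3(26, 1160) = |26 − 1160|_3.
d_3(26, 1160) = 1/81

Step 1 — x − y = 26 − 1160 = -1134. Step 2 — v_3(-1134) = 4 (factor: -1134 = −(3^4 · 14); the sign does not affect v_p). Step 3 — |x − y|_3 = 3^{-4} = 1/81.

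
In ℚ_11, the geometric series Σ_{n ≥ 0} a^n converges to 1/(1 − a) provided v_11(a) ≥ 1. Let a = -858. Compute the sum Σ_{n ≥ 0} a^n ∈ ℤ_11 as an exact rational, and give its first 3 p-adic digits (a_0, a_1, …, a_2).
Σ a^n = 1/(1 − a) = 1/859;  first 3 digits = (1, 10, 4)

v_11(a) = 1 ≥ 1, so the series converges in ℤ_11 to 1/(1 − a) = 1/(1 − (-858)) = 1/859. Expand this rational in ℤ_11: compute digits iteratively via d_i = x_i mod 11, x_{i+1} = (x_i − d_i)/11. The first 3 digits are (1, 10, 4).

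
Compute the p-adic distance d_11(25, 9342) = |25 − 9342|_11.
d_11(25, 9342) = 1/1331

Step 1 — x − y = 25 − 9342 = -9317. Step 2 — v_11(-9317) = 3 (factor: -9317 = −(11^3 · 7); the sign does not affect v_p). Step 3 — |x − y|_11 = 11^{-3} = 1/1331.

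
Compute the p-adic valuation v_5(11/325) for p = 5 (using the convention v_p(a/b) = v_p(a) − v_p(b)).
v_5(11/325) = -2

Factor powers of 5 from the numerator and denominator of the reduced fraction: 11 = 5^0 · 11 and 325 = 5^2 · 13. Apply v_p(a/b) = v_p(a) − v_p(b): v_5(11/325) = 0 − 2 = -2.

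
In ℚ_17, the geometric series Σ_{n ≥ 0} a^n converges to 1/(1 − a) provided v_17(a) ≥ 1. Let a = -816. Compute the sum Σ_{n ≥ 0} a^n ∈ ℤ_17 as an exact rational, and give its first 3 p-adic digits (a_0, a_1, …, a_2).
Σ a^n = 1/(1 − a) = 1/817;  first 3 digits = (1, 3, 6)

v_17(a) = 1 ≥ 1, so the series converges in ℤ_17 to 1/(1 − a) = 1/(1 − (-816)) = 1/817. Expand this rational in ℤ_17: compute digits iteratively via d_i = x_i mod 17, x_{i+1} = (x_i − d_i)/17. The first 3 digits are (1, 3, 6).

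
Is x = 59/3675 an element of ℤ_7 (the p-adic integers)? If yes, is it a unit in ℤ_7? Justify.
x ∉ ℤ_7 (v_7(x) = -2 < 0)

ℤ_7 = {x ∈ ℚ_7 : v_7(x) ≥ 0} and ℤ_7^× = {x ∈ ℤ_7 : v_7(x) = 0}. Here v_7(59/3675) = v_7(num) − v_7(den) = -2; compare against these criteria.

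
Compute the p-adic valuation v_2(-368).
v_2(-368) = 4

v_2(n) is the largest exponent k such that 2^k divides n. Factor out: -368 = -2^4 · 23. (Sign doesn't affect v_p.) So v_2(-368) = 4.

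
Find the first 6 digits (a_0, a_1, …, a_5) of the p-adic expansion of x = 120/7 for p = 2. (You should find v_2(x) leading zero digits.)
(a_0, …, a_5) = (0, 0, 0, 1, 0, 0)

v_2(120/7) = 3, so a_0 = ... = a_2 = 0. Factor out: x = 2^3 · u with u = 15/7 a unit in ℤ_2. Expand u iteratively via a_{v+i} = u_i mod 2, u_{i+1} = (u_i − a_{v+i})/2:
  u_0 = 15/7;  a_3 = 1;  u_1 = (u_0 − 1)/2 = 4/7
  u_1 = 4/7;  a_4 = 0;  u_2 = (u_1 − 0)/2 = 2/7
  u_2 = 2/7;  a_5 = 0;  u_3 = (u_2 − 0)/2 = 1/7
Digits: (0, 0, 0, 1, 0, 0).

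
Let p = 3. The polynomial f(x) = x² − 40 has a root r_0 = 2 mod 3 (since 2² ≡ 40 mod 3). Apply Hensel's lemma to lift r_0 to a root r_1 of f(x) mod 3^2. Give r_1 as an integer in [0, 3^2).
r_1 = 2 (mod 9)

Hensel's recurrence: r_{i+1} = r_i − f(r_i)·(f′(r_i))^{-1} mod 3^{i+2}, with f′(x) = 2x. Iterate:
  r_0 = 2 (mod 3)
  r_1 = 2 (mod 9)
Final: r_1 = 2, and one checks f(r_1) ≡ 0 mod 3^2.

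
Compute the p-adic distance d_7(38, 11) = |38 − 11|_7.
d_7(38, 11) = 1

Step 1 — x − y = 38 − 11 = 27. Step 2 — v_7(27) = 0 (factor: 27 = (7^0 · 27); the sign does not affect v_p). Step 3 — |x − y|_7 = 7^{0} = 1.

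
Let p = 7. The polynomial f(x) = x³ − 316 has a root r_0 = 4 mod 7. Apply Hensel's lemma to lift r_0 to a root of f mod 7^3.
r_2 = 340 (mod 343)

Hensel: r_{i+1} = r_i − f(r_i)/f′(r_i) mod 7^{i+2}, where f′(x) = 3x². Iterate:
  r_0 = 4 (mod 7)
  r_1 = 46 (mod 49)
  r_2 = 340 (mod 343)
Final: r = 340 with f(r) ≡ 0 mod 7^3.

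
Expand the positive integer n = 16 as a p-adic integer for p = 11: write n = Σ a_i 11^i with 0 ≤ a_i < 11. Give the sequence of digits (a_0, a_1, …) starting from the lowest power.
(a_0, a_1, …) = (5, 1)

Repeated division by 11 gives the digits low-to-high: 16 = 5 + 1·11^1. Digit sequence: (5, 1).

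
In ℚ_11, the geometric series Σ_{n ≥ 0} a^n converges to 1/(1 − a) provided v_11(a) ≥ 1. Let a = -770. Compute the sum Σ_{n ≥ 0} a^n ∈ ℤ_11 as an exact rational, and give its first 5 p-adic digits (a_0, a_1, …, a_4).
Σ a^n = 1/(1 − a) = 1/771;  first 5 digits = (1, 7, 9, 6, 2)

v_11(a) = 1 ≥ 1, so the series converges in ℤ_11 to 1/(1 − a) = 1/(1 − (-770)) = 1/771. Expand this rational in ℤ_11: compute digits iteratively via d_i = x_i mod 11, x_{i+1} = (x_i − d_i)/11. The first 5 digits are (1, 7, 9, 6, 2).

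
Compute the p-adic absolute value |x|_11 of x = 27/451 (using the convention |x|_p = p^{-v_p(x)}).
|27/451|_11 = 11

Step 1 — compute v_11(x) by factoring powers of 11 out of the numerator and denominator: v_11(27/451) = -1. Step 2 — apply |x|_p = p^{-v_p(x)} = 11^{1} = 11.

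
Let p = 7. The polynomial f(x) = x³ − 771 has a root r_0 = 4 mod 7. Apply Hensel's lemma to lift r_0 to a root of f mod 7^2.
r_1 = 32 (mod 49)

Hensel: r_{i+1} = r_i − f(r_i)/f′(r_i) mod 7^{i+2}, where f′(x) = 3x². Iterate:
  r_0 = 4 (mod 7)
  r_1 = 32 (mod 49)
Final: r = 32 with f(r) ≡ 0 mod 7^2.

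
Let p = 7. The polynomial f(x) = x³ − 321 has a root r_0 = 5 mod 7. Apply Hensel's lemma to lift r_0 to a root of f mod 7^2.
r_1 = 5 (mod 49)

Hensel: r_{i+1} = r_i − f(r_i)/f′(r_i) mod 7^{i+2}, where f′(x) = 3x². Iterate:
  r_0 = 5 (mod 7)
  r_1 = 5 (mod 49)
Final: r = 5 with f(r) ≡ 0 mod 7^2.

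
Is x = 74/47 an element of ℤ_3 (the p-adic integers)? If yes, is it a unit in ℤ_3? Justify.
x ∈ ℤ_3^× (unit); v_3(x) = 0

ℤ_3 = {x ∈ ℚ_3 : v_3(x) ≥ 0} and ℤ_3^× = {x ∈ ℤ_3 : v_3(x) = 0}. Here v_3(74/47) = v_3(num) − v_3(den) = 0; compare against these criteria.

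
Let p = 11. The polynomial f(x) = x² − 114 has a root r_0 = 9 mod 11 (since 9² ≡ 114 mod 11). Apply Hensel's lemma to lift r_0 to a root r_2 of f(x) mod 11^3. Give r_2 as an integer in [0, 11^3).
r_2 = 1241 (mod 1331)

Hensel's recurrence: r_{i+1} = r_i − f(r_i)·(f′(r_i))^{-1} mod 11^{i+2}, with f′(x) = 2x. Iterate:
  r_0 = 9 (mod 11)
  r_1 = 31 (mod 121)
  r_2 = 1241 (mod 1331)
Final: r_2 = 1241, and one checks f(r_2) ≡ 0 mod 11^3.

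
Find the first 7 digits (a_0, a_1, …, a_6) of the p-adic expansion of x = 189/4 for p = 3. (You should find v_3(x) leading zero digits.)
(a_0, …, a_6) = (0, 0, 0, 1, 1, 2, 0)

v_3(189/4) = 3, so a_0 = ... = a_2 = 0. Factor out: x = 3^3 · u with u = 7/4 a unit in ℤ_3. Expand u iteratively via a_{v+i} = u_i mod 3, u_{i+1} = (u_i − a_{v+i})/3:
  u_0 = 7/4;  a_3 = 1;  u_1 = (u_0 − 1)/3 = 1/4
  u_1 = 1/4;  a_4 = 1;  u_2 = (u_1 − 1)/3 = -1/4
  u_2 = -1/4;  a_5 = 2;  u_3 = (u_2 − 2)/3 = -3/4
  u_3 = -3/4;  a_6 = 0;  u_4 = (u_3 − 0)/3 = -1/4
Digits: (0, 0, 0, 1, 1, 2, 0).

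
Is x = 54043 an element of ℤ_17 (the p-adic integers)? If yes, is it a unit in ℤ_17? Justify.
x ∈ ℤ_17 but not a unit; v_17(x) = 3 > 0

ℤ_17 = {x ∈ ℚ_17 : v_17(x) ≥ 0} and ℤ_17^× = {x ∈ ℤ_17 : v_17(x) = 0}. Here v_17(54043) = v_17(num) − v_17(den) = 3; compare against these criteria.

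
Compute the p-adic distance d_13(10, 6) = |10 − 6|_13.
d_13(10, 6) = 1

Step 1 — x − y = 10 − 6 = 4. Step 2 — v_13(4) = 0 (factor: 4 = (13^0 · 4); the sign does not affect v_p). Step 3 — |x − y|_13 = 13^{0} = 1.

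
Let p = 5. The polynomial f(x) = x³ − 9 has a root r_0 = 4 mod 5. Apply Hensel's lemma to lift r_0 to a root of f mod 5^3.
r_2 = 69 (mod 125)

Hensel: r_{i+1} = r_i − f(r_i)/f′(r_i) mod 5^{i+2}, where f′(x) = 3x². Iterate:
  r_0 = 4 (mod 5)
  r_1 = 19 (mod 25)
  r_2 = 69 (mod 125)
Final: r = 69 with f(r) ≡ 0 mod 5^3.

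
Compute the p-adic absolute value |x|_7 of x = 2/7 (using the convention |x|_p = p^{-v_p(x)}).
|2/7|_7 = 7

Step 1 — compute v_7(x) by factoring powers of 7 out of the numerator and denominator: v_7(2/7) = -1. Step 2 — apply |x|_p = p^{-v_p(x)} = 7^{1} = 7.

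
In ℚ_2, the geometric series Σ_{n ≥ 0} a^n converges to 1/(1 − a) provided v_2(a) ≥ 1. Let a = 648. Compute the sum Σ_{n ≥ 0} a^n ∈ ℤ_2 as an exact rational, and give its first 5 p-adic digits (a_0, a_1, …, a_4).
Σ a^n = 1/(1 − a) = -1/647;  first 5 digits = (1, 0, 0, 1, 0)

v_2(a) = 3 ≥ 1, so the series converges in ℤ_2 to 1/(1 − a) = 1/(1 − 648) = -1/647. Expand this rational in ℤ_2: compute digits iteratively via d_i = x_i mod 2, x_{i+1} = (x_i − d_i)/2. The first 5 digits are (1, 0, 0, 1, 0).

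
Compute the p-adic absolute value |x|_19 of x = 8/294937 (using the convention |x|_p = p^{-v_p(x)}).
|8/294937|_19 = 6859

Step 1 — compute v_19(x) by factoring powers of 19 out of the numerator and denominator: v_19(8/294937) = -3. Step 2 — apply |x|_p = p^{-v_p(x)} = 19^{3} = 6859.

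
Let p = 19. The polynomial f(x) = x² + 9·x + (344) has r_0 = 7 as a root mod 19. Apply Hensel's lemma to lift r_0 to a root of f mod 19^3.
r_2 = 615 (mod 6859)

Hensel: r_{i+1} = r_i − f(r_i)·(f′(r_i))^{-1} mod 19^{i+2}, f′(x) = 2x + 9. Iterate:
  r_0 = 7 (mod 19)
  r_1 = 254 (mod 361)
  r_2 = 615 (mod 6859)
Final: r = 615 satisfies f(r) ≡ 0 mod 19^3.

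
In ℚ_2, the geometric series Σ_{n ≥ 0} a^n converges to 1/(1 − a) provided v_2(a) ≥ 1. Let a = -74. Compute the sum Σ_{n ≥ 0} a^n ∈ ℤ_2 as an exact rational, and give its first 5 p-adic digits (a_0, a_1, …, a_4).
Σ a^n = 1/(1 − a) = 1/75;  first 5 digits = (1, 1, 0, 0, 0)

v_2(a) = 1 ≥ 1, so the series converges in ℤ_2 to 1/(1 − a) = 1/(1 − (-74)) = 1/75. Expand this rational in ℤ_2: compute digits iteratively via d_i = x_i mod 2, x_{i+1} = (x_i − d_i)/2. The first 5 digits are (1, 1, 0, 0, 0).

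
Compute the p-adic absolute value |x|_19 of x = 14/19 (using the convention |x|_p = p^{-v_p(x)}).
|14/19|_19 = 19

Step 1 — compute v_19(x) by factoring powers of 19 out of the numerator and denominator: v_19(14/19) = -1. Step 2 — apply |x|_p = p^{-v_p(x)} = 19^{1} = 19.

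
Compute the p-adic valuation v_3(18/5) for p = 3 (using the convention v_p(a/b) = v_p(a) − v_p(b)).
v_3(18/5) = 2

Factor powers of 3 from the numerator and denominator of the reduced fraction: 18 = 3^2 · 2 and 5 = 3^0 · 5. Apply v_p(a/b) = v_p(a) − v_p(b): v_3(18/5) = 2 − 0 = 2.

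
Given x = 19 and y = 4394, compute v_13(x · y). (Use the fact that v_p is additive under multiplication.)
v_13(83486) = 3

v_p(x) = 0 (factor: 19 = 13^0 · 19); v_p(y) = 3 (factor: 4394 = 13^3 · 2). Additivity: v_p(xy) = v_p(x) + v_p(y) = 0 + 3 = 3. (Direct check: xy = 83486 = 13^3 · (38).)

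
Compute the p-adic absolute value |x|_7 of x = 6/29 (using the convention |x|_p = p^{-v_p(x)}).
|6/29|_7 = 1

Step 1 — compute v_7(x) by factoring powers of 7 out of the numerator and denominator: v_7(6/29) = 0. Step 2 — apply |x|_p = p^{-v_p(x)} = 7^{0} = 1.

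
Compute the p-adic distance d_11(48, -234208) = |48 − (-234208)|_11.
d_11(48, -234208) = 1/14641

Step 1 — x − y = 48 − (-234208) = 234256. Step 2 — v_11(234256) = 4 (factor: 234256 = (11^4 · 16); the sign does not affect v_p). Step 3 — |x − y|_11 = 11^{-4} = 1/14641.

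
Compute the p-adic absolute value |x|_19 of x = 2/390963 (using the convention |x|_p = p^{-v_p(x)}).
|2/390963|_19 = 130321

Step 1 — compute v_19(x) by factoring powers of 19 out of the numerator and denominator: v_19(2/390963) = -4. Step 2 — apply |x|_p = p^{-v_p(x)} = 19^{4} = 130321.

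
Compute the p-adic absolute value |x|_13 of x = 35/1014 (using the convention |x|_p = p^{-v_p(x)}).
|35/1014|_13 = 169

Step 1 — compute v_13(x) by factoring powers of 13 out of the numerator and denominator: v_13(35/1014) = -2. Step 2 — apply |x|_p = p^{-v_p(x)} = 13^{2} = 169.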